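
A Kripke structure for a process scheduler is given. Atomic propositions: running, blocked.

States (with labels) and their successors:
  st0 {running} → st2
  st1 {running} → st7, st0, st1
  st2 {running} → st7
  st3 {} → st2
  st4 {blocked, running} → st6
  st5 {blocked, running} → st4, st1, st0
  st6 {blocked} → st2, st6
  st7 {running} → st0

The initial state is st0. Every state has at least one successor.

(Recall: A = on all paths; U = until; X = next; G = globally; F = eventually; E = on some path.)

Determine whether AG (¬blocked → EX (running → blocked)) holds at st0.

States satisfying ¬blocked → EX (running → blocked): {st4, st5, st6}.
States satisfying AG (¬blocked → EX (running → blocked)): ∅.
st0 is reachable from st0 and violates ¬blocked → EX (running → blocked), so AG fails at st0.
st0 ∉ Sat(AG (¬blocked → EX (running → blocked))).

No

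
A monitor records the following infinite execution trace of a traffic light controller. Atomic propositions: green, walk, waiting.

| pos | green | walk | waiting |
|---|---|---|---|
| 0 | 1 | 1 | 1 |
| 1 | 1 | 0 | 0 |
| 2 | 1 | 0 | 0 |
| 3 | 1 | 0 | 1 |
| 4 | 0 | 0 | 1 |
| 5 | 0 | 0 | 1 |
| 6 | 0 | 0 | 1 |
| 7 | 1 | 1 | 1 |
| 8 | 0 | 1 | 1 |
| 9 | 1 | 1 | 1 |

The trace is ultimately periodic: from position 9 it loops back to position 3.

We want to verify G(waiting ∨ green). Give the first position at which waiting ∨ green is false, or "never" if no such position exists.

never

waiting ∨ green holds at every position 0..9, and those are all the positions the trace ever visits, so the invariant G(waiting ∨ green) is never violated.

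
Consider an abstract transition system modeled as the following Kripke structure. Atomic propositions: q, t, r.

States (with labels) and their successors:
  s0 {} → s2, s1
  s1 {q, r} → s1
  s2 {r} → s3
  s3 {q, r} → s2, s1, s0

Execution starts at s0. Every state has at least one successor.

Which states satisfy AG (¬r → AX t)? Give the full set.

States satisfying ¬r → AX t: {s1, s2, s3}.
States satisfying AG (¬r → AX t): {s1}.

{s1}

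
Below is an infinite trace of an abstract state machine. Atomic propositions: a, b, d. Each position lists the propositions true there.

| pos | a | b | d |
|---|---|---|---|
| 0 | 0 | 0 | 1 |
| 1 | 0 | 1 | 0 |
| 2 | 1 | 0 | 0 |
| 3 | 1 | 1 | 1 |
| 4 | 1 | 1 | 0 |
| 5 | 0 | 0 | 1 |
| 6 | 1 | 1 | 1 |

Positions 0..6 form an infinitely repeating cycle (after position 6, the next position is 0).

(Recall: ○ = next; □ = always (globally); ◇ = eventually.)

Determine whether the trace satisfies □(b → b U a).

Yes

b → b U a holds at every position 0..6, and those are all positions ever visited, so □(b → b U a) holds.
Positions where b holds: 1, 3, 4, 6.
Check b U a at each: 1→ok, 3→ok, 4→ok, 6→ok.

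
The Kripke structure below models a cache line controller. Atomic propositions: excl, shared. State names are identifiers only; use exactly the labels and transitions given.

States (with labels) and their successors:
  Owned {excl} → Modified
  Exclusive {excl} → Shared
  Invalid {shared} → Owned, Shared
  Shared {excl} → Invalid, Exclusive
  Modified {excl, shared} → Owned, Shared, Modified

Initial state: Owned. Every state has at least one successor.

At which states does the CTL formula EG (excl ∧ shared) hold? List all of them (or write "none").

States satisfying excl ∧ shared: {Modified}.
States satisfying EG (excl ∧ shared): {Modified}.

{Modified}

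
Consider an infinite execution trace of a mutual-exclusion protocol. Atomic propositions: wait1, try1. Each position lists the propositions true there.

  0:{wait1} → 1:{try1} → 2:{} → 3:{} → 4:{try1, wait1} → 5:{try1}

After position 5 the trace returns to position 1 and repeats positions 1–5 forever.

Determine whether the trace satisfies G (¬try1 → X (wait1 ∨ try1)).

Does not hold

¬try1 → X (wait1 ∨ try1) must hold at every position from 0 onward. It fails at position 2, so G (¬try1 → X (wait1 ∨ try1)) is false.
Positions where ¬try1 holds: 0, 2, 3.
Check X (wait1 ∨ try1) at each: 0→ok, 2→fails, 3→ok.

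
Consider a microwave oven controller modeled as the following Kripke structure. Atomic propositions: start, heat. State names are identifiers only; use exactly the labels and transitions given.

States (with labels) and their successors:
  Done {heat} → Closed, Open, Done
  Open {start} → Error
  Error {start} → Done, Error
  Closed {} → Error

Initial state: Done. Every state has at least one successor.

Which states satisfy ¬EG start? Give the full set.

{Done, Closed}

States satisfying start: {Open, Error}.
States satisfying EG start: {Open, Error}.
States satisfying ¬EG start: {Done, Closed}.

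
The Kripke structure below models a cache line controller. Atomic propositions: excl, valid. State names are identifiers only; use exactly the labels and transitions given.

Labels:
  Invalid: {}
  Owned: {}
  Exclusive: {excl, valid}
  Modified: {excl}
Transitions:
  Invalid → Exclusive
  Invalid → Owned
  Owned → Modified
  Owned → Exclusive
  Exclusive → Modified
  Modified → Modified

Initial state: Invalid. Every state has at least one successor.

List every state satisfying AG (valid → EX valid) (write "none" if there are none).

{Modified}

States satisfying valid → EX valid: {Invalid, Owned, Modified}.
States satisfying AG (valid → EX valid): {Modified}.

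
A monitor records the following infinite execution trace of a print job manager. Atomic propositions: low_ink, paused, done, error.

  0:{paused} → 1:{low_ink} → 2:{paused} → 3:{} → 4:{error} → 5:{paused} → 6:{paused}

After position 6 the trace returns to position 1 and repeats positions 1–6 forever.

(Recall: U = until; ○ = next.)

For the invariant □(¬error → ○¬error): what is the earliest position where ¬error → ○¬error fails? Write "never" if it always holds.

Check ¬error → ○¬error at each position in order: 0 ✓, 1 ✓, 2 ✓.
At position 3 the labels are {} and the next position 4 has {error}, so ¬error → ○¬error is false there. This is the first violation.

3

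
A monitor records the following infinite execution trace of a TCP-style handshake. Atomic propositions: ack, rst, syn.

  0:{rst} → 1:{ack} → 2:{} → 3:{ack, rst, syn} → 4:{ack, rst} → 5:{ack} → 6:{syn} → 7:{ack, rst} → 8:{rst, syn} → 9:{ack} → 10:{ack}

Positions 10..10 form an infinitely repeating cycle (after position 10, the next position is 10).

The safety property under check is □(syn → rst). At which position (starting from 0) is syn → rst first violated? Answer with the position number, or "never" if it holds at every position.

Check syn → rst at each position in order: 0 ✓, 1 ✓, 2 ✓, 3 ✓, 4 ✓, 5 ✓.
At position 6 the labels are {syn}, so syn → rst is false there. This is the first violation.

6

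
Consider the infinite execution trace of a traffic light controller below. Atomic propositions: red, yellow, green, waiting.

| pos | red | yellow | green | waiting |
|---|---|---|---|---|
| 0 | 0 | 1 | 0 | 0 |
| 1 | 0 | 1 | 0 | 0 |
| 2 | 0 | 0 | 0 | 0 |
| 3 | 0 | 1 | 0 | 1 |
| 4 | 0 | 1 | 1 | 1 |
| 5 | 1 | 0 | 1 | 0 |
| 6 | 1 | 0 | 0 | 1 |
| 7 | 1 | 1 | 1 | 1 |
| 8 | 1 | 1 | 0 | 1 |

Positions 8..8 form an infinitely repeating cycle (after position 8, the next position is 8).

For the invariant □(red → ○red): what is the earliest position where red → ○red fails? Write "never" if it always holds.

red → ○red holds at every position 0..8, and those are all the positions the trace ever visits, so the invariant □(red → ○red) is never violated.

never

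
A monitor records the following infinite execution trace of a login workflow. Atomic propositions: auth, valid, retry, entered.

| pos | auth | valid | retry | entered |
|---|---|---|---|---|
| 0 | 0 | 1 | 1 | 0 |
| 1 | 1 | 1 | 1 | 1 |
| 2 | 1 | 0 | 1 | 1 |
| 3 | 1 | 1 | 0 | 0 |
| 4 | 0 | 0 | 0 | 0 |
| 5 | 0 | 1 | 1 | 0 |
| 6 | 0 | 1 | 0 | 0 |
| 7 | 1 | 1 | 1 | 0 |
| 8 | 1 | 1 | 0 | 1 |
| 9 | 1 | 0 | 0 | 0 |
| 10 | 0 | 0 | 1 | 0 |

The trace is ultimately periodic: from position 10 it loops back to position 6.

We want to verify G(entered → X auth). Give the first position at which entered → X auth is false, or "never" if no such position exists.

entered → X auth holds at every position 0..10, and those are all the positions the trace ever visits, so the invariant G(entered → X auth) is never violated.

never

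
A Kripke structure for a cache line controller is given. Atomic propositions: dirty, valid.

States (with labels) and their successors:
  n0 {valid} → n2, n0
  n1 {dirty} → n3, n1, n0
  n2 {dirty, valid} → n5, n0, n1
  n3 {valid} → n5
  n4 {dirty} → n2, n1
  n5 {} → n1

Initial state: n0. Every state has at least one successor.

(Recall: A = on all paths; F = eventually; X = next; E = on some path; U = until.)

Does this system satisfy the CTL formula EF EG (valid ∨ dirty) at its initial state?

Yes

States satisfying EG (valid ∨ dirty): {n0, n1, n2, n4}.
States satisfying EF EG (valid ∨ dirty): {n0, n1, n2, n3, n4, n5}.
Some path from n0 reaches a state where EG (valid ∨ dirty) holds.
n0 ∈ Sat(EF EG (valid ∨ dirty)).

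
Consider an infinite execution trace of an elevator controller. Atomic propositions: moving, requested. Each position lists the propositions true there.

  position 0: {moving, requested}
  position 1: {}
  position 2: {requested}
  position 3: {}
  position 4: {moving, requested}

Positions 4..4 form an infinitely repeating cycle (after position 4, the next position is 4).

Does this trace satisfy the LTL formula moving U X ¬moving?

Walking from position 0: X ¬moving first holds at position 0, and moving holds at every earlier position along the way, so moving U X ¬moving holds.

Satisfied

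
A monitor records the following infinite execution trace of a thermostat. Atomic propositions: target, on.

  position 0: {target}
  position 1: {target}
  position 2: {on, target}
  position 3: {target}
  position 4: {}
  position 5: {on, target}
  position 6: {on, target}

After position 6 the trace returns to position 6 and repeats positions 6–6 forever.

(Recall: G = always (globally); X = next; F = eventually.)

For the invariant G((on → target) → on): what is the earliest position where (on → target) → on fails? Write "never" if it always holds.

At position 0 the labels are {target}, so (on → target) → on is false there. This is the first violation.

0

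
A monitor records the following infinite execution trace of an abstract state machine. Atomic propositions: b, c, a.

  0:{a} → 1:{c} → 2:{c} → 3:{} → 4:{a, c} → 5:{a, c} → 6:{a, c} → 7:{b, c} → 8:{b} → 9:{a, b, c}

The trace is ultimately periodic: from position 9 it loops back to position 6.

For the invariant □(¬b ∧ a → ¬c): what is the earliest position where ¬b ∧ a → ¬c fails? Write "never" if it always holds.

4

Check ¬b ∧ a → ¬c at each position in order: 0 ✓, 1 ✓, 2 ✓, 3 ✓.
At position 4 the labels are {a, c}, so ¬b ∧ a → ¬c is false there. This is the first violation.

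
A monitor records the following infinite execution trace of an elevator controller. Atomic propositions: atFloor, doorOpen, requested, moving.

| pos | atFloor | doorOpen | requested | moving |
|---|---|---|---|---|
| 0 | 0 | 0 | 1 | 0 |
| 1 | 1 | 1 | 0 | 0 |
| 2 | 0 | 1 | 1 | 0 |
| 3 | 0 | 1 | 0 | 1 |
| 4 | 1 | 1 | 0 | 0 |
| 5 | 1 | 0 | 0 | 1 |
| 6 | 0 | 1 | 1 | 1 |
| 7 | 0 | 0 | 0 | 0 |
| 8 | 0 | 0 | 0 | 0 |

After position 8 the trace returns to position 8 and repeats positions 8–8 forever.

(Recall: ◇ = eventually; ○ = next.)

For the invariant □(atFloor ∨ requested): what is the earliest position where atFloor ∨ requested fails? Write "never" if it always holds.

3

Check atFloor ∨ requested at each position in order: 0 ✓, 1 ✓, 2 ✓.
At position 3 the labels are {doorOpen, moving}, so atFloor ∨ requested is false there. This is the first violation.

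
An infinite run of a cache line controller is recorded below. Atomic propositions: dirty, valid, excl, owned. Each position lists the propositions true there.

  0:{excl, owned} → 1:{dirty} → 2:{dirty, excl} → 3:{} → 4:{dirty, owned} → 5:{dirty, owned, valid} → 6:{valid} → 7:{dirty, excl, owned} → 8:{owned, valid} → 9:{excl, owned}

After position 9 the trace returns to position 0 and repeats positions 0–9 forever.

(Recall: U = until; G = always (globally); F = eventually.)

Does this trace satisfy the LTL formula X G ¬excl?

Does not hold

The position after 0 is 1; G ¬excl is false there.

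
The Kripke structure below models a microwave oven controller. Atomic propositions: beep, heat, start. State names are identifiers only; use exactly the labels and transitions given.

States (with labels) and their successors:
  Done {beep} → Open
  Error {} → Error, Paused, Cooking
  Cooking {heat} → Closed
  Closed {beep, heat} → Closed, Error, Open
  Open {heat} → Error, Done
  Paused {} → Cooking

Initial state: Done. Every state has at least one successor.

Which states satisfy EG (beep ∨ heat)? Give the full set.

{Done, Cooking, Closed, Open}

States satisfying beep ∨ heat: {Done, Cooking, Closed, Open}.
States satisfying EG (beep ∨ heat): {Done, Cooking, Closed, Open}.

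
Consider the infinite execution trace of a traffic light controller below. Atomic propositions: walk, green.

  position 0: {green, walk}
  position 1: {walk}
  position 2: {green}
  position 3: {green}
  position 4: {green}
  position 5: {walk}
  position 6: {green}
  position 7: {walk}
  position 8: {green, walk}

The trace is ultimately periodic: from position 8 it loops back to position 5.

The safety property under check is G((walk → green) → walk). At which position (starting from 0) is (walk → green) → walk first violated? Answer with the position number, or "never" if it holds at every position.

Check (walk → green) → walk at each position in order: 0 ✓, 1 ✓.
At position 2 the labels are {green}, so (walk → green) → walk is false there. This is the first violation.

2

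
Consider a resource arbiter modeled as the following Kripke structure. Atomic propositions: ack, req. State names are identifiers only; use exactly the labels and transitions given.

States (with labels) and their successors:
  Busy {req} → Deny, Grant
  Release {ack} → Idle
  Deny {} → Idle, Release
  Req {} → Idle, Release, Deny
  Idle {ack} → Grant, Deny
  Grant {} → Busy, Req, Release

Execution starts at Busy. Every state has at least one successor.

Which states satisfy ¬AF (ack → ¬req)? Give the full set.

none

States satisfying ack → ¬req: {Busy, Release, Deny, Req, Idle, Grant}.
States satisfying AF (ack → ¬req): {Busy, Release, Deny, Req, Idle, Grant}.
States satisfying ¬AF (ack → ¬req): ∅.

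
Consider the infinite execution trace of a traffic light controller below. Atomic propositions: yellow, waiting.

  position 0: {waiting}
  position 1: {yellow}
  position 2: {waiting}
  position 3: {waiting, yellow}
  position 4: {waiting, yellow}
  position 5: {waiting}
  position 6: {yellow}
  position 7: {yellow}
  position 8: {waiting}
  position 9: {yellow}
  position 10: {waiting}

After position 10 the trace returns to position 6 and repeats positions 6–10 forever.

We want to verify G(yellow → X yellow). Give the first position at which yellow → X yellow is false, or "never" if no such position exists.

1

Check yellow → X yellow at each position in order: 0 ✓.
At position 1 the labels are {yellow} and the next position 2 has {waiting}, so yellow → X yellow is false there. This is the first violation.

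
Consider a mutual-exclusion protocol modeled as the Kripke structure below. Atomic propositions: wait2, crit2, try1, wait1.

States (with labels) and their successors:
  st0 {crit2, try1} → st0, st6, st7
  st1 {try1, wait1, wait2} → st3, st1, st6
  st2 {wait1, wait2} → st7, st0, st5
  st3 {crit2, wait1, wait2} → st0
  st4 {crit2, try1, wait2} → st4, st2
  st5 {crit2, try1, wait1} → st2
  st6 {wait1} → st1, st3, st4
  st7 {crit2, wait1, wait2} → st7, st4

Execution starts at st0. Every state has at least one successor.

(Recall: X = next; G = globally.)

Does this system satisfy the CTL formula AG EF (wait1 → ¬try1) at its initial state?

States satisfying EF (wait1 → ¬try1): {st0, st1, st2, st3, st4, st5, st6, st7}.
States satisfying AG EF (wait1 → ¬try1): {st0, st1, st2, st3, st4, st5, st6, st7}.
Every state reachable from st0 satisfies EF (wait1 → ¬try1).
st0 ∈ Sat(AG EF (wait1 → ¬try1)).

Holds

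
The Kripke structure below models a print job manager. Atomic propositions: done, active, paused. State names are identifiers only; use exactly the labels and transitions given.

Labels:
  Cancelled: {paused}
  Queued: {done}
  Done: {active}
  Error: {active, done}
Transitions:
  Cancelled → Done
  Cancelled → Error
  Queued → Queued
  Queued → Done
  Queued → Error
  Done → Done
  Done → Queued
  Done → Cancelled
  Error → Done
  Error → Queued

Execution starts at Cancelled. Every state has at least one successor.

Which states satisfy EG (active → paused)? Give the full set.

{Queued}

States satisfying active → paused: {Cancelled, Queued}.
States satisfying EG (active → paused): {Queued}.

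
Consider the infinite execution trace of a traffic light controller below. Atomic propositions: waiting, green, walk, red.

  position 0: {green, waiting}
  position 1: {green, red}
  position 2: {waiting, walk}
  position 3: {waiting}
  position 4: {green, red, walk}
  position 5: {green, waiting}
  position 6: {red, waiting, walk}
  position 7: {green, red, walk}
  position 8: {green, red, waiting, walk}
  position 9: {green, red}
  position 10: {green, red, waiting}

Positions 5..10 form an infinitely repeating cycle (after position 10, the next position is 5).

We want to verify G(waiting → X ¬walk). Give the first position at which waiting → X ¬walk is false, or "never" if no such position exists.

Check waiting → X ¬walk at each position in order: 0 ✓, 1 ✓, 2 ✓.
At position 3 the labels are {waiting} and the next position 4 has {green, red, walk}, so waiting → X ¬walk is false there. This is the first violation.

3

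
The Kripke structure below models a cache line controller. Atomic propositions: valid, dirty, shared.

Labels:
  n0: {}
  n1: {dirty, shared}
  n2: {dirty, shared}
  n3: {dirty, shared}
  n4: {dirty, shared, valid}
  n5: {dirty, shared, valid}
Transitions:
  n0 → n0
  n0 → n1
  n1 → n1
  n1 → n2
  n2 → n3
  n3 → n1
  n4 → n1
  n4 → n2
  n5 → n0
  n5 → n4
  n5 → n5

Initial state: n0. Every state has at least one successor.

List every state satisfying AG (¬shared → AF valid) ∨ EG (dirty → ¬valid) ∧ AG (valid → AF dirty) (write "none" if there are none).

{n0, n1, n2, n3, n4}

States satisfying ¬shared → AF valid: {n1, n2, n3, n4, n5}.
States satisfying AG (¬shared → AF valid): {n1, n2, n3, n4}.
States satisfying dirty → ¬valid: {n0, n1, n2, n3}.
States satisfying EG (dirty → ¬valid): {n0, n1, n2, n3}.
States satisfying valid → AF dirty: {n0, n1, n2, n3, n4, n5}.
States satisfying AG (valid → AF dirty): {n0, n1, n2, n3, n4, n5}.
States satisfying EG (dirty → ¬valid) ∧ AG (valid → AF dirty): {n0, n1, n2, n3}.
States satisfying AG (¬shared → AF valid) ∨ EG (dirty → ¬valid) ∧ AG (valid → AF dirty): {n0, n1, n2, n3, n4}.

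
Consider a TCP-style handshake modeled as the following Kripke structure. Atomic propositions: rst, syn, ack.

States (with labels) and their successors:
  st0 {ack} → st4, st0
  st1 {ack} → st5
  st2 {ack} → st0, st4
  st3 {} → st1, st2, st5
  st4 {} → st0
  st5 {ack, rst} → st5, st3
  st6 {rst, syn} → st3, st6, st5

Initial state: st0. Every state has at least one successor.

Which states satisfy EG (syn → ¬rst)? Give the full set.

States satisfying syn → ¬rst: {st0, st1, st2, st3, st4, st5}.
States satisfying EG (syn → ¬rst): {st0, st1, st2, st3, st4, st5}.

{st0, st1, st2, st3, st4, st5}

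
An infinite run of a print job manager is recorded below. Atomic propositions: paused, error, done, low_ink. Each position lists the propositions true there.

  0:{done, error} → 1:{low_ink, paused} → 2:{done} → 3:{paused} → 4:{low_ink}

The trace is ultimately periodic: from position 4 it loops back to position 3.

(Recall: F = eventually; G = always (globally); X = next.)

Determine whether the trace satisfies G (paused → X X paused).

paused → X X paused holds at every position 0..4, and those are all positions ever visited, so G (paused → X X paused) holds.
Positions where paused holds: 1, 3.
Check X X paused at each: 1→ok, 3→ok.

Satisfied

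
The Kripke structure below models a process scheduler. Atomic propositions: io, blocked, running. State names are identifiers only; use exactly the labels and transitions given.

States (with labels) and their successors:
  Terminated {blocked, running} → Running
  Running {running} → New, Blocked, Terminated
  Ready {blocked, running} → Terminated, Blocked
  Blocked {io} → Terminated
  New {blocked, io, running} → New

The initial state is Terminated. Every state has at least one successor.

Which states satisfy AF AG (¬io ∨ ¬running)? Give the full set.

States satisfying AG (¬io ∨ ¬running): ∅.
States satisfying AF AG (¬io ∨ ¬running): ∅.

none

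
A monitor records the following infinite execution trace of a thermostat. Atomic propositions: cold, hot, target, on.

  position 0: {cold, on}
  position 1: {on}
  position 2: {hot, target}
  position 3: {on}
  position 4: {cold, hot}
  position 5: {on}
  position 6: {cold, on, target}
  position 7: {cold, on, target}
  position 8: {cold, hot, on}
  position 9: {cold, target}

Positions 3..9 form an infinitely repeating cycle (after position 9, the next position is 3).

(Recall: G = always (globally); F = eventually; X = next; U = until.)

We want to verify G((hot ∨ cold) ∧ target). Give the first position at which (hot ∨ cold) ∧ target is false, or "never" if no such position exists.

0

At position 0 the labels are {cold, on}, so (hot ∨ cold) ∧ target is false there. This is the first violation.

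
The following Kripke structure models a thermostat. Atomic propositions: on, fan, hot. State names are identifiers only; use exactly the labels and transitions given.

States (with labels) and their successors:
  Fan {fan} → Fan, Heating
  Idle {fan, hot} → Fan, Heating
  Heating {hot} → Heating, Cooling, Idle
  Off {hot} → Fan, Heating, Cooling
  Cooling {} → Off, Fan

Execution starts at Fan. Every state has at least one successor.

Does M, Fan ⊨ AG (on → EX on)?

Satisfied

States satisfying on → EX on: {Fan, Idle, Heating, Off, Cooling}.
States satisfying AG (on → EX on): {Fan, Idle, Heating, Off, Cooling}.
Every state reachable from Fan satisfies on → EX on.
Fan ∈ Sat(AG (on → EX on)).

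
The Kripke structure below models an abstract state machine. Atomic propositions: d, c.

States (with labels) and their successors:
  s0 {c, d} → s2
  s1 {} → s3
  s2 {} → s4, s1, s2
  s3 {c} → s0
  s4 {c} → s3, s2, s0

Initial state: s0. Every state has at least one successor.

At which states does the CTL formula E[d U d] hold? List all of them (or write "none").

{s0}

States satisfying d: {s0}.
States satisfying E[d U d]: {s0}.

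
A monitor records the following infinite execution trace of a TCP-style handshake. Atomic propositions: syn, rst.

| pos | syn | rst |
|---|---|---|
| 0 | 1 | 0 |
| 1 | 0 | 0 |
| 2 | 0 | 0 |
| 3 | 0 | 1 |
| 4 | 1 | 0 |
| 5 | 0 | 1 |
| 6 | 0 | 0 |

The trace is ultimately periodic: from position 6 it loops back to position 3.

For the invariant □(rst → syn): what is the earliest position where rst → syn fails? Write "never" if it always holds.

Check rst → syn at each position in order: 0 ✓, 1 ✓, 2 ✓.
At position 3 the labels are {rst}, so rst → syn is false there. This is the first violation.

3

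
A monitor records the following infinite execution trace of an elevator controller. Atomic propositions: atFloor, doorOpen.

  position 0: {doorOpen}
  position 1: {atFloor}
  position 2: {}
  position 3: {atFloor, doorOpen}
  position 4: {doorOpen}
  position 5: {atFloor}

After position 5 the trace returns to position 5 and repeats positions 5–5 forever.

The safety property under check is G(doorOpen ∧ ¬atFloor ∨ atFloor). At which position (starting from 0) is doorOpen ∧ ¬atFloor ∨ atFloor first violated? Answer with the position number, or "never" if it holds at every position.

2

Check doorOpen ∧ ¬atFloor ∨ atFloor at each position in order: 0 ✓, 1 ✓.
At position 2 the labels are {}, so doorOpen ∧ ¬atFloor ∨ atFloor is false there. This is the first violation.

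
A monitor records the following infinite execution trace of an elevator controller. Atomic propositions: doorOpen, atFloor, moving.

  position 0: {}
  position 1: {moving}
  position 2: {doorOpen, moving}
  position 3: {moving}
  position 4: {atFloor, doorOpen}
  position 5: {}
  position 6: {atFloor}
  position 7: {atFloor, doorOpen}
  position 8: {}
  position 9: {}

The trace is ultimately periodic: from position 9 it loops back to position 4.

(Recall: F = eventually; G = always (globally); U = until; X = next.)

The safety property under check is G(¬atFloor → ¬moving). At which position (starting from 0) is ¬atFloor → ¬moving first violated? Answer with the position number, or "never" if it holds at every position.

Check ¬atFloor → ¬moving at each position in order: 0 ✓.
At position 1 the labels are {moving}, so ¬atFloor → ¬moving is false there. This is the first violation.

1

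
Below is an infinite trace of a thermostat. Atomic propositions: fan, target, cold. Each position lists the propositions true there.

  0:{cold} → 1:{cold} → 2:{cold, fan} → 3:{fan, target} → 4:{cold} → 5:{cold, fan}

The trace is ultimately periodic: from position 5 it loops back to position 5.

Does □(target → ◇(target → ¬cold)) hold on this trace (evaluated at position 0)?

target → ◇(target → ¬cold) holds at every position 0..5, and those are all positions ever visited, so □(target → ◇(target → ¬cold)) holds.
Positions where target holds: 3.
Check ◇(target → ¬cold) at each: 3→ok.

Satisfied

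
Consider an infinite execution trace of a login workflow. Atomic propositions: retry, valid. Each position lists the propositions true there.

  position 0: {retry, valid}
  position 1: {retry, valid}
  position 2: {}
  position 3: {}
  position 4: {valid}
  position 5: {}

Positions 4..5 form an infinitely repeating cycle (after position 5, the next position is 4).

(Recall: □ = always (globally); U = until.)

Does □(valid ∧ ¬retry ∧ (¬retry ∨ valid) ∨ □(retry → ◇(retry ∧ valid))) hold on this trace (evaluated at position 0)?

valid ∧ ¬retry ∧ (¬retry ∨ valid) ∨ □(retry → ◇(retry ∧ valid)) holds at every position 0..5, and those are all positions ever visited, so □(valid ∧ ¬retry ∧ (¬retry ∨ valid) ∨ □(retry → ◇(retry ∧ valid))) holds.

Satisfied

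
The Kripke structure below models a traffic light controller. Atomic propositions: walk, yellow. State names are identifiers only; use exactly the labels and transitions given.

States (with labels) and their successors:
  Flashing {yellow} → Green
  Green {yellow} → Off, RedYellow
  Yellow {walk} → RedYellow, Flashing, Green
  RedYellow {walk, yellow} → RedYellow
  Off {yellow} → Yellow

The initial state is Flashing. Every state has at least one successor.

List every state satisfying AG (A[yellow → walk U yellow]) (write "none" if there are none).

{Flashing, Green, Yellow, RedYellow, Off}

States satisfying A[yellow → walk U yellow]: {Flashing, Green, Yellow, RedYellow, Off}.
States satisfying AG (A[yellow → walk U yellow]): {Flashing, Green, Yellow, RedYellow, Off}.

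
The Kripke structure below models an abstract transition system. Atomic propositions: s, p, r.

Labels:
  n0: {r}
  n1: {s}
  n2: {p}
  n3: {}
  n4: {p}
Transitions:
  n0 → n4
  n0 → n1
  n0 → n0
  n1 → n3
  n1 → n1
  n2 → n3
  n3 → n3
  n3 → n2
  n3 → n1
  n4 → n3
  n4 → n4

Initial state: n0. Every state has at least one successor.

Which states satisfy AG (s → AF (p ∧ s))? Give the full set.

none

States satisfying s → AF (p ∧ s): {n0, n2, n3, n4}.
States satisfying AG (s → AF (p ∧ s)): ∅.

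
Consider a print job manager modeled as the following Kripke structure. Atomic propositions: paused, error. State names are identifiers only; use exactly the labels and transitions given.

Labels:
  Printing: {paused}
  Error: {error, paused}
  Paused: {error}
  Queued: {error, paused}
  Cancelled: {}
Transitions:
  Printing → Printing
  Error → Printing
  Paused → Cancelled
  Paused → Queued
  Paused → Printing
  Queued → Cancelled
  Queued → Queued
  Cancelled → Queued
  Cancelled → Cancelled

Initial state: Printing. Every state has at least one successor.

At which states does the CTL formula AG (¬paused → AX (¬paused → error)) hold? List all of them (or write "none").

{Printing, Error}

States satisfying ¬paused → AX (¬paused → error): {Printing, Error, Queued}.
States satisfying AG (¬paused → AX (¬paused → error)): {Printing, Error}.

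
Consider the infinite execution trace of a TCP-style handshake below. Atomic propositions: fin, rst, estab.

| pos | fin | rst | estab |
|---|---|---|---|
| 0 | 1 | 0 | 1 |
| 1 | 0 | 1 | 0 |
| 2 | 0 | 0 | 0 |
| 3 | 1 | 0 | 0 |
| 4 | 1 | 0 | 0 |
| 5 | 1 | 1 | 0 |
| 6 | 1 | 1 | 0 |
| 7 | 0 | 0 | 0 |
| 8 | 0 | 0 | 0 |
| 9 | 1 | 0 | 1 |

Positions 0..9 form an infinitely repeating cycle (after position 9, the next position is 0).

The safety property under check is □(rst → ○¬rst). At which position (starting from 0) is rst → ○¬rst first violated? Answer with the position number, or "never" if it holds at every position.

Check rst → ○¬rst at each position in order: 0 ✓, 1 ✓, 2 ✓, 3 ✓, 4 ✓.
At position 5 the labels are {fin, rst} and the next position 6 has {fin, rst}, so rst → ○¬rst is false there. This is the first violation.

5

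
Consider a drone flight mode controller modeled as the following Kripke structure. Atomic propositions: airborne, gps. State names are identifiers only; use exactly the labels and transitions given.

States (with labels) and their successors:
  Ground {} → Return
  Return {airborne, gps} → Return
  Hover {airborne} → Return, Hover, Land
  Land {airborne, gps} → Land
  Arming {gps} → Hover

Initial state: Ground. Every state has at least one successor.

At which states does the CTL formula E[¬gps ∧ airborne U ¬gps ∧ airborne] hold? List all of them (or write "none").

States satisfying ¬gps ∧ airborne: {Hover}.
States satisfying E[¬gps ∧ airborne U ¬gps ∧ airborne]: {Hover}.

{Hover}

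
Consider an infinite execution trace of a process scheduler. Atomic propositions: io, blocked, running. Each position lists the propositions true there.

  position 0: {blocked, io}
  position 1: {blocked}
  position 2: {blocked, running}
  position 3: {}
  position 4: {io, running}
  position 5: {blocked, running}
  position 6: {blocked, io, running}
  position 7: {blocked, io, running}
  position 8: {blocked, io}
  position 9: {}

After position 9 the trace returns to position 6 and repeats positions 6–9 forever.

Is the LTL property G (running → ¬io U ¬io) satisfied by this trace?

running → ¬io U ¬io must hold at every position from 0 onward. It fails at position 4, so G (running → ¬io U ¬io) is false.
Positions where running holds: 2, 4, 5, 6, 7.
Check ¬io U ¬io at each: 2→ok, 4→fails, 5→ok, 6→fails, 7→fails.

Does not hold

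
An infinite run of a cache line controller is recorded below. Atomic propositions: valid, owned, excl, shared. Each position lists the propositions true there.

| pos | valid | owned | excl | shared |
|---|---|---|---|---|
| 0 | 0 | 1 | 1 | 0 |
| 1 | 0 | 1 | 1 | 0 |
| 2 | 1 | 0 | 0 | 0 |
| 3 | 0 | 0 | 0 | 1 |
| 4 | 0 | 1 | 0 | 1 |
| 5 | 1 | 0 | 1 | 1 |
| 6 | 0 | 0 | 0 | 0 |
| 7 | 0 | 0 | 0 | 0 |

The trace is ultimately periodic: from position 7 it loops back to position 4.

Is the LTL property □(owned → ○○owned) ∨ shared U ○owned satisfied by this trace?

Yes

owned → ○○owned must hold at every position from 0 onward. It fails at position 0, so □(owned → ○○owned) is false.
Positions where owned holds: 0, 1, 4.
Check ○○owned at each: 0→fails, 1→fails, 4→fails.
Walking from position 0: ○owned first holds at position 0, and shared holds at every earlier position along the way, so shared U ○owned holds.
At position 0: □(owned → ○○owned) is false; shared U ○owned is true; so □(owned → ○○owned) ∨ shared U ○owned is true.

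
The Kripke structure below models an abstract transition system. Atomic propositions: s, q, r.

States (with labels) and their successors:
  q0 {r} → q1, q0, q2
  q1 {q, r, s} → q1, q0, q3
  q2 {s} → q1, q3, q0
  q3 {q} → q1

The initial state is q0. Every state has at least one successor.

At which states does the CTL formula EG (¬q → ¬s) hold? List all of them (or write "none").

States satisfying ¬q → ¬s: {q0, q1, q3}.
States satisfying EG (¬q → ¬s): {q0, q1, q3}.

{q0, q1, q3}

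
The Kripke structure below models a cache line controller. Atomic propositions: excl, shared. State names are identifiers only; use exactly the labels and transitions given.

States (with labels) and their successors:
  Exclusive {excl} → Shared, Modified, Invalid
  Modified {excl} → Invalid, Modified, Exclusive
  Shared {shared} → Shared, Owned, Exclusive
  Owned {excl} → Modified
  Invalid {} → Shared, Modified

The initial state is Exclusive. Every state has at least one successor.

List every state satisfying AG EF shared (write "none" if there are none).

States satisfying EF shared: {Exclusive, Modified, Shared, Owned, Invalid}.
States satisfying AG EF shared: {Exclusive, Modified, Shared, Owned, Invalid}.

{Exclusive, Modified, Shared, Owned, Invalid}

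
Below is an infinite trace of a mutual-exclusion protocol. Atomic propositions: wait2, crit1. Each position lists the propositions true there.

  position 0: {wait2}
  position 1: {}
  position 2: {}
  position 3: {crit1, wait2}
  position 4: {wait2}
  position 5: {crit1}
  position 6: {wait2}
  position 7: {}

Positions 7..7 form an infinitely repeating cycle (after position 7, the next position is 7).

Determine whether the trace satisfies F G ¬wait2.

Yes

G ¬wait2 holds at position 7, which is reachable from 0, so F G ¬wait2 holds.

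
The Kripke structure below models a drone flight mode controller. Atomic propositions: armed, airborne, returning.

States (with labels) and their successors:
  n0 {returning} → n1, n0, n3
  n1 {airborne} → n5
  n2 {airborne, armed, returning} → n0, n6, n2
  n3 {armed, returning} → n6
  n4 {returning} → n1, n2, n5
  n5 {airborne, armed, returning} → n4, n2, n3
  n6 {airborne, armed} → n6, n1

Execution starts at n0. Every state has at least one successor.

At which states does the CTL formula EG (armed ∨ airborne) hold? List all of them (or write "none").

{n1, n2, n3, n5, n6}

States satisfying armed ∨ airborne: {n1, n2, n3, n5, n6}.
States satisfying EG (armed ∨ airborne): {n1, n2, n3, n5, n6}.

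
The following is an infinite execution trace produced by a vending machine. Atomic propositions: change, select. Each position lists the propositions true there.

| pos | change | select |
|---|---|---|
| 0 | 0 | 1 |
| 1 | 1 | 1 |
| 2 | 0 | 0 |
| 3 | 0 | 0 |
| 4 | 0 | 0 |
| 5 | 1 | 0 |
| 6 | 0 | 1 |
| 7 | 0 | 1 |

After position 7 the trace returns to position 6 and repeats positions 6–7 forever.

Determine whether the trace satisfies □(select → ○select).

select → ○select must hold at every position from 0 onward. It fails at position 1, so □(select → ○select) is false.
Positions where select holds: 0, 1, 6, 7.
Check ○select at each: 0→ok, 1→fails, 6→ok, 7→ok.

Violated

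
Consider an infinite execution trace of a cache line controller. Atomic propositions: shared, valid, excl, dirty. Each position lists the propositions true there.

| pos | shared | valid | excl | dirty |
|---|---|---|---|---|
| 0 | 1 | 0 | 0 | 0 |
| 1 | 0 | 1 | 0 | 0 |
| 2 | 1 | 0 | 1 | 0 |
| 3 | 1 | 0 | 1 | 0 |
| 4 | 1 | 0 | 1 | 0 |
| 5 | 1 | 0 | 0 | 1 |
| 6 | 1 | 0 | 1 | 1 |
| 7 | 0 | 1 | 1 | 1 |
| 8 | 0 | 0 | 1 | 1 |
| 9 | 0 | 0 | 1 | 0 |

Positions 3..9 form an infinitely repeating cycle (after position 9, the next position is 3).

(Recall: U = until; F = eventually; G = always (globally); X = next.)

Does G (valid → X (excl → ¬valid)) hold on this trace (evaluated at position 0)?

Holds

valid → X (excl → ¬valid) holds at every position 0..9, and those are all positions ever visited, so G (valid → X (excl → ¬valid)) holds.
Positions where valid holds: 1, 7.
Check X (excl → ¬valid) at each: 1→ok, 7→ok.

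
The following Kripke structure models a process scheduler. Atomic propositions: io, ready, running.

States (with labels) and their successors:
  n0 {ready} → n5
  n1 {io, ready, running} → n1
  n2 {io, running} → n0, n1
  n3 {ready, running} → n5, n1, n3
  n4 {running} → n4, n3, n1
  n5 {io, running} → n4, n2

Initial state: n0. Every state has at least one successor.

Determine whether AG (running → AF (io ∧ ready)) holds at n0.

Does not hold

States satisfying running → AF (io ∧ ready): {n0, n1}.
States satisfying AG (running → AF (io ∧ ready)): {n1}.
n2 is reachable from n0 and violates running → AF (io ∧ ready), so AG fails at n0.
n0 ∉ Sat(AG (running → AF (io ∧ ready))).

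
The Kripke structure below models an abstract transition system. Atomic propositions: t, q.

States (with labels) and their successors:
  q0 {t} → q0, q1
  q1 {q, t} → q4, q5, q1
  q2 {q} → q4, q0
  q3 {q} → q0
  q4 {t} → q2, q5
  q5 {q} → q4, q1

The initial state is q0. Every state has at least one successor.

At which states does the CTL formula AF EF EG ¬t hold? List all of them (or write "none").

States satisfying EF EG ¬t: ∅.
States satisfying AF EF EG ¬t: ∅.

none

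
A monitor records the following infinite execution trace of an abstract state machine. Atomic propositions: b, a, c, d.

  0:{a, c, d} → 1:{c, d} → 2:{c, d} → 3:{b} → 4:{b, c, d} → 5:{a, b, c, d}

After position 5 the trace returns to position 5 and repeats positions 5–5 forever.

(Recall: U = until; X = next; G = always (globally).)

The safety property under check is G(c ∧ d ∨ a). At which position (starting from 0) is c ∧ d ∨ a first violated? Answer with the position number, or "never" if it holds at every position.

3

Check c ∧ d ∨ a at each position in order: 0 ✓, 1 ✓, 2 ✓.
At position 3 the labels are {b}, so c ∧ d ∨ a is false there. This is the first violation.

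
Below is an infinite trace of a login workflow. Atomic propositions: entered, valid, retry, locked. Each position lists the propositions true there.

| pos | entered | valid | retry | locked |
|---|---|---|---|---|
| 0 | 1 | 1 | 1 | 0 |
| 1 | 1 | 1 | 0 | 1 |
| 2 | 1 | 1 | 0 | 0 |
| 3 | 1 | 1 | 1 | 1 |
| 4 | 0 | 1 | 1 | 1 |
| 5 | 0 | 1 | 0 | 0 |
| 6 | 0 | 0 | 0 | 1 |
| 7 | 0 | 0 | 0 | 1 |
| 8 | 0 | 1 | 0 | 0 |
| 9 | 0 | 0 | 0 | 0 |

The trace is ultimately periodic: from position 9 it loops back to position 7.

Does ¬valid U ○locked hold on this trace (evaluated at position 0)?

Walking from position 0: ○locked first holds at position 0, and ¬valid holds at every earlier position along the way, so ¬valid U ○locked holds.

Holds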